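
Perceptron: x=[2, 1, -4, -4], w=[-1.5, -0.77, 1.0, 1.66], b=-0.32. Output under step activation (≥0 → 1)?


z = (2)·(-1.5) + (1)·(-0.77) + (-4)·(1.0) + (-4)·(1.66) - 0.32
  = -14.73
step(z) = 0 (z<0)

0


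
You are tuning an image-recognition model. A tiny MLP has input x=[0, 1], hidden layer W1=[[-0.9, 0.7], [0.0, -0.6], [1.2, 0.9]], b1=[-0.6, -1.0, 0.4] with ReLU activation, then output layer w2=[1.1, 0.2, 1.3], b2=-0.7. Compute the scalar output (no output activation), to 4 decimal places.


z1[0] = (-0.9)·(0) + (0.7)·(1) - 0.6 = 0.1
z1[1] = (0.0)·(0) + (-0.6)·(1) - 1.0 = -1.6
z1[2] = (1.2)·(0) + (0.9)·(1) + 0.4 = 1.3
h = ReLU(z1) = [0.1, 0.0, 1.3]
output = (1.1)·(0.1) + (0.2)·(0.0) + (1.3)·(1.3) - 0.7 = 1.1

1.1


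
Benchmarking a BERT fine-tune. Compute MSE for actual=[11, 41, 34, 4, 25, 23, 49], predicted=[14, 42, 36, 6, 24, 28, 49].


Squared errors: (11-14)²=9, (41-42)²=1, (34-36)²=4, (4-6)²=4, (25-24)²=1, (23-28)²=25, (49-49)²=0
Sum = 44
MSE = 44/7 = 44/7

44/7


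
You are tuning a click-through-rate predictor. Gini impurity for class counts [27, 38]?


Probabilities: [27/65, 38/65] ≈ [0.4154, 0.5846]
Σpᵢ² = (729 + 1444)/65² = 2173/4225
Gini = 1 - Σpᵢ² = 1 - 2173/4225 = 0.4857

0.4857


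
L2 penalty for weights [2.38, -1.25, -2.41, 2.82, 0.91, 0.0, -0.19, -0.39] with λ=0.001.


‖w‖₂² = (2.38)² + (-1.25)² + (-2.41)² + (2.82)² + (0.91)² + (0.0)² + (-0.19)² + (-0.39)²
     = 5.6644 + 1.5625 + 5.8081 + 7.9524 + 0.8281 + 0 + 0.0361 + 0.1521
     = 22.0037
λ·‖w‖₂² = 0.001·22.0037 = 0.022004

0.022004


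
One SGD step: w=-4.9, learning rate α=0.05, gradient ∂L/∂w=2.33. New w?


w_new = w - α·∇
= -4.9 - 0.05·2.33
= -4.9 - 0.1165
= -5.0165

-5.0165


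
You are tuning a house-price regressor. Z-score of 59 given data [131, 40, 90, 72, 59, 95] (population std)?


μ = 81.1667, σ = 28.9334
z = (59 - 81.1667)/28.9334 = -0.7661

-0.7661


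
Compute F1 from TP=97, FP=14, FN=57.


Precision = 97/111 = 0.8739
Recall = 97/154 = 0.6299
F1 = 2·P·R/(P+R) = 2·TP/(2·TP+FP+FN) = 194/(194+14+57) = 194/265 = 0.7321

0.7321


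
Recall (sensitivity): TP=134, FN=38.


Recall = TP/(TP+FN)
= 134/(134+38)
= 134/172 = 77.91%

77.91%


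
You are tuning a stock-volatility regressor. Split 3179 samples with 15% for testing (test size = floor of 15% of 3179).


Test = ⌊3179·15/100⌋ = 476
Train = 3179 - 476 = 2703

Train: 2703, Test: 476


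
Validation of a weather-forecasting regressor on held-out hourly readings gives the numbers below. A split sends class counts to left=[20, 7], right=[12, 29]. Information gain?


Parent = [32, 36], H_parent = 0.9975
H_left = 0.8256 (n=27), H_right = 0.8722 (n=41)
H_children = (27/68)·0.8256 + (41/68)·0.8722 = 0.8537
IG = 0.9975 - 0.8537 = 0.1438

0.1438


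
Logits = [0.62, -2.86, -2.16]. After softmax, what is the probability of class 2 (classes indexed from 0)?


Exponentials: e^0.62=1.8589, e^-2.86=0.0573, e^-2.16=0.1153
Sum = 2.0315
Softmax = [0.915, 0.0282, 0.0568]
p[2] = 0.1153/2.0315 = 0.0568

0.0568


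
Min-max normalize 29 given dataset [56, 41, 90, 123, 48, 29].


min=29, max=123
(29-29)/(123-29) = 0/94 = 0.0

0.0


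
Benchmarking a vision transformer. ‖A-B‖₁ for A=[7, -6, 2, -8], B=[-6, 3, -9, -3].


d = |7+ 6| + |-6-3| + |2+ 9| + |-8+ 3|
  = 13 + 9 + 11 + 5
  = 38

38


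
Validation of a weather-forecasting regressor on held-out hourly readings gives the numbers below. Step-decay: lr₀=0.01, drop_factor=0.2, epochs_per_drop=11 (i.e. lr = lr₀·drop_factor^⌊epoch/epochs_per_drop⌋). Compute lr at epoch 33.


n_drops = ⌊33/11⌋ = 3
lr = 0.01·0.2^3 = 0.01·0.008 = 0.00008

0.00008


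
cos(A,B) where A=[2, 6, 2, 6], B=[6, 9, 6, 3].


A·B = 2·6 + 6·9 + 2·6 + 6·3 = 96
‖A‖ = √80 = 8.9443, ‖B‖ = √162 = 12.7279
cos = 96/(√80·√162) = 96/√12960 = 0.8433

0.8433


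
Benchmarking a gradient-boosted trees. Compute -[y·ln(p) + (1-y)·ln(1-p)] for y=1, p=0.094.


BCE = -[y·ln(p) + (1-y)·ln(1-p)]
= -1·ln(0.094) - 0
= -ln(0.094) = 2.3645

2.3645


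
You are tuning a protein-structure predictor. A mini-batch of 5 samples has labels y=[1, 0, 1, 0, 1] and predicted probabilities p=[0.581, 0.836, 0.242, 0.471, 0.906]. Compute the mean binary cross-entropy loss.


L[0] = -ln(0.581) = 0.543
L[1] = -ln(1-0.836) = -ln(0.164) = 1.8079
L[2] = -ln(0.242) = 1.4188
L[3] = -ln(1-0.471) = -ln(0.529) = 0.6368
L[4] = -ln(0.906) = 0.0987
mean = (0.543 + 1.8079 + 1.4188 + 0.6368 + 0.0987)/5 = 0.901

0.901


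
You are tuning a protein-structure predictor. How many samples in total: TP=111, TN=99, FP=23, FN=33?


Total = TP + TN + FP + FN
= 111 + 99 + 23 + 33
= 266
(Predicted positive: 134, predicted negative: 132)

266


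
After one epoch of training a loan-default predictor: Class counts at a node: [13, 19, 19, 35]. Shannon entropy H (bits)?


Probabilities: [13/86, 19/86, 19/86, 35/86] ≈ [0.1512, 0.2209, 0.2209, 0.407]
H = -((13/86)·log₂(13/86) + (19/86)·log₂(19/86) + (19/86)·log₂(19/86) + (35/86)·log₂(35/86))
  = 1.9024 bits

1.9024 bits


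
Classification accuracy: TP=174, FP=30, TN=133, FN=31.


Accuracy = (TP+TN)/(TP+TN+FP+FN)
= (174+133)/(368)
= 307/368 = 83.42%

83.42%


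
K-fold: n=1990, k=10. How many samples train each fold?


Fold size = 1990/10 = 199
Training per fold = 1990 - 199 = 1791

1791


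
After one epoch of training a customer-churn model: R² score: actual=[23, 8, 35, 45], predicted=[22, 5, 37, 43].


ȳ = 27.75
SS_res = Σ(y-ŷ)² = 18
SS_tot = Σ(y-ȳ)² = 762.75
R² = 1 - SS_res/SS_tot = 1 - 0.0236 = 0.9764

0.9764


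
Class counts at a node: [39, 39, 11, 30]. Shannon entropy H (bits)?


Probabilities: [39/119, 39/119, 11/119, 30/119] ≈ [0.3277, 0.3277, 0.0924, 0.2521]
H = -((39/119)·log₂(39/119) + (39/119)·log₂(39/119) + (11/119)·log₂(11/119) + (30/119)·log₂(30/119))
  = 1.8736 bits

1.8736 bits


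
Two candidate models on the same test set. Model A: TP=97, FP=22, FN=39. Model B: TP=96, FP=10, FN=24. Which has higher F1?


Model A: P=97/119=0.8151, R=97/136=0.7132, F1=2PR/(P+R)=2TP/(2TP+FP+FN)=194/255=0.7608
Model B: P=96/106=0.9057, R=96/120=0.8, F1=2PR/(P+R)=2TP/(2TP+FP+FN)=192/226=0.8496
0.7608 < 0.8496 → Model B

Model B


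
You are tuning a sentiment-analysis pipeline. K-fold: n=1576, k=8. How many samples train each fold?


Fold size = 1576/8 = 197
Training per fold = 1576 - 197 = 1379

1379


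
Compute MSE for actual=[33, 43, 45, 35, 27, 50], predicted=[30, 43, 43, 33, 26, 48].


Squared errors: (33-30)²=9, (43-43)²=0, (45-43)²=4, (35-33)²=4, (27-26)²=1, (50-48)²=4
Sum = 22
MSE = 22/6 = 11/3

11/3


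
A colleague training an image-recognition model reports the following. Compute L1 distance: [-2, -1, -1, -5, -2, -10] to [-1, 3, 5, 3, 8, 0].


d = |-2+ 1| + |-1-3| + |-1-5| + |-5-3| + |-2-8| + |-10-0|
  = 1 + 4 + 6 + 8 + 10 + 10
  = 39

39


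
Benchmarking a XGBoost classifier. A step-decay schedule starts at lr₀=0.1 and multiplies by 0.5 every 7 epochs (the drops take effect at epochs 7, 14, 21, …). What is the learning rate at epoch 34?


n_drops = ⌊34/7⌋ = 4
lr = 0.1·0.5^4 = 0.1·0.0625 = 0.00625

0.00625


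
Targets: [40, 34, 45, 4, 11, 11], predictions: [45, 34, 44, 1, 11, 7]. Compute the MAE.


Absolute errors: |40-45|=5, |34-34|=0, |45-44|=1, |4-1|=3, |11-11|=0, |11-7|=4
Sum = 13
MAE = 13/6 = 13/6

13/6


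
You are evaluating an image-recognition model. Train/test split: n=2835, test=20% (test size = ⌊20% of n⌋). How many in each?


Test = ⌊2835·20/100⌋ = 567
Train = 2835 - 567 = 2268

Train: 2268, Test: 567


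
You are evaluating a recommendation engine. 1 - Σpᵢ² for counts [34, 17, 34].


Probabilities: [34/85, 17/85, 34/85] ≈ [0.4, 0.2, 0.4]
Σpᵢ² = (1156 + 289 + 1156)/85² = 2601/7225
Gini = 1 - Σpᵢ² = 1 - 2601/7225 = 0.64

0.64


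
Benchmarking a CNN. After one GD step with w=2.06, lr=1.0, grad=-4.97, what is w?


w_new = w - α·∇
= 2.06 - 1.0·-4.97
= 2.06 + 4.97
= 7.03

7.03


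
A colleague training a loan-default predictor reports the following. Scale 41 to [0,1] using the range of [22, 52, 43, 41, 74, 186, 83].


min=22, max=186
(41-22)/(186-22) = 19/164 = 0.1159

0.1159


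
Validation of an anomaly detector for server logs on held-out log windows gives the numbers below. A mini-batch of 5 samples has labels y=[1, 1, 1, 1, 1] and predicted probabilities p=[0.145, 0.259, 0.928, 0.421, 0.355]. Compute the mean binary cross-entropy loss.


L[0] = -ln(0.145) = 1.931
L[1] = -ln(0.259) = 1.3509
L[2] = -ln(0.928) = 0.0747
L[3] = -ln(0.421) = 0.8651
L[4] = -ln(0.355) = 1.0356
mean = (1.931 + 1.3509 + 0.0747 + 0.8651 + 1.0356)/5 = 1.0515

1.0515


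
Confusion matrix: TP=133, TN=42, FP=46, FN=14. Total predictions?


Total = TP + TN + FP + FN
= 133 + 42 + 46 + 14
= 235
(Predicted positive: 179, predicted negative: 56)

235


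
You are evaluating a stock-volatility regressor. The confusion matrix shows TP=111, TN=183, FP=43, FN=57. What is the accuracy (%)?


Accuracy = (TP+TN)/(TP+TN+FP+FN)
= (111+183)/(394)
= 294/394 = 74.62%

74.62%


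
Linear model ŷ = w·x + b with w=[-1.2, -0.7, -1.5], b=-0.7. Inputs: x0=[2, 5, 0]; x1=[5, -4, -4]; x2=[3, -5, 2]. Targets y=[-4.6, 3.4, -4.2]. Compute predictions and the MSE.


ŷ0 = (-1.2)·(2) + (-0.7)·(5) + (-1.5)·(0) - 0.7 = -6.6
ŷ1 = (-1.2)·(5) + (-0.7)·(-4) + (-1.5)·(-4) - 0.7 = 2.1
ŷ2 = (-1.2)·(3) + (-0.7)·(-5) + (-1.5)·(2) - 0.7 = -3.8
errors² = [4.0, 1.69, 0.16]
MSE = 5.8500/3 = 1.95

1.95


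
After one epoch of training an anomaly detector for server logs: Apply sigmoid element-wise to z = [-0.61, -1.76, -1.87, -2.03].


σ(-0.61) = 1/(1+e^0.61) = 0.3521
σ(-1.76) = 1/(1+e^1.76) = 0.1468
σ(-1.87) = 1/(1+e^1.87) = 0.1335
σ(-2.03) = 1/(1+e^2.03) = 0.1161
result = [0.3521, 0.1468, 0.1335, 0.1161]

[0.3521, 0.1468, 0.1335, 0.1161]


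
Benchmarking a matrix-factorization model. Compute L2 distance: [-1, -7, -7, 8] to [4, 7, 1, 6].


d = √((-1-4)² + (-7-7)² + (-7-1)² + (8-6)²)
  = √(25 + 196 + 64 + 4)
  = √289 = 17.0

17.0


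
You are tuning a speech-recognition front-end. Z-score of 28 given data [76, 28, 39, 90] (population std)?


μ = 58.25, σ = 25.538
z = (28 - 58.25)/25.538 = -1.1845

-1.1845


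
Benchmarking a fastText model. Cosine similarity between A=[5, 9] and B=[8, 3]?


A·B = 5·8 + 9·3 = 67
‖A‖ = √106 = 10.2956, ‖B‖ = √73 = 8.544
cos = 67/(√106·√73) = 67/√7738 = 0.7617

0.7617


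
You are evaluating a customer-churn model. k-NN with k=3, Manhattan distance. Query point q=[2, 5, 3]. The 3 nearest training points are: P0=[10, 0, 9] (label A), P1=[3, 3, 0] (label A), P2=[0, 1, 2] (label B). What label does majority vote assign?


d(q,P0) = 19  (label A)
d(q,P1) = 6  (label A)
d(q,P2) = 7  (label B)
Votes: A=2, B=1
Majority → A

A


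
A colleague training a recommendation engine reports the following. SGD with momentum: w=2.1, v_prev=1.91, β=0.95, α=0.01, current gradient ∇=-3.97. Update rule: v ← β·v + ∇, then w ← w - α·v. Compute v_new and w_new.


v_new = 0.95·1.91 - 3.97 = 1.8145 - 3.97 = -2.1555
w_new = 2.1 - 0.01·-2.1555 = 2.1 + 0.021555 = 2.121555

v_new=-2.1555, w_new=2.121555


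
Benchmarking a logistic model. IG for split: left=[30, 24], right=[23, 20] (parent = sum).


Parent = [53, 44], H_parent = 0.9938
H_left = 0.9911 (n=54), H_right = 0.9965 (n=43)
H_children = (54/97)·0.9911 + (43/97)·0.9965 = 0.9935
IG = 0.9938 - 0.9935 = 0.0003

0.0003


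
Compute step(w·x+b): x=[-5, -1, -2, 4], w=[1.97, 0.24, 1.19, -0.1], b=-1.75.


z = (-5)·(1.97) + (-1)·(0.24) + (-2)·(1.19) + (4)·(-0.1) - 1.75
  = -14.62
step(z) = 0 (z<0)

0


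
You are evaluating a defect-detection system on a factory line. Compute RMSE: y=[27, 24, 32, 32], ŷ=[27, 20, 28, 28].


MSE = 48/4 = 12
RMSE = √(48/4) = 3.4641

3.4641


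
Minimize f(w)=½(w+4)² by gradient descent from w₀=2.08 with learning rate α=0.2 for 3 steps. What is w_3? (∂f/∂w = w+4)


step 1: grad = 2.08+4 = 6.08; w = 2.08 - 0.2·(6.08) = 0.864
step 2: grad = 0.864+4 = 4.864; w = 0.864 - 0.2·(4.864) = -0.1088
step 3: grad = -0.1088+4 = 3.8912; w = -0.1088 - 0.2·(3.8912) = -0.88704

-0.88704


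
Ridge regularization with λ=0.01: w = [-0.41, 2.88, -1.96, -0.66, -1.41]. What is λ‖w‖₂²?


‖w‖₂² = (-0.41)² + (2.88)² + (-1.96)² + (-0.66)² + (-1.41)²
     = 0.1681 + 8.2944 + 3.8416 + 0.4356 + 1.9881
     = 14.7278
λ·‖w‖₂² = 0.01·14.7278 = 0.147278

0.147278


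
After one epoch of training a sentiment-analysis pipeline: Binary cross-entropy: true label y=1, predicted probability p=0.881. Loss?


BCE = -[y·ln(p) + (1-y)·ln(1-p)]
= -1·ln(0.881) - 0
= -ln(0.881) = 0.1267

0.1267


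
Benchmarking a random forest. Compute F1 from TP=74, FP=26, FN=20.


Precision = 74/100 = 0.74
Recall = 74/94 = 0.7872
F1 = 2·P·R/(P+R) = 2·TP/(2·TP+FP+FN) = 148/(148+26+20) = 148/194 = 0.7629

0.7629


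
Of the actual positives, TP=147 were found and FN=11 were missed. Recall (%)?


Recall = TP/(TP+FN)
= 147/(147+11)
= 147/158 = 93.04%

93.04%


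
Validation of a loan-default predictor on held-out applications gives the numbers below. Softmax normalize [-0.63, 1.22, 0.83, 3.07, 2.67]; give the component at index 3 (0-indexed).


Exponentials: e^-0.63=0.5326, e^1.22=3.3872, e^0.83=2.2933, e^3.07=21.5419, e^2.67=14.44
Sum = 42.195
Softmax = [0.0126, 0.0803, 0.0544, 0.5105, 0.3422]
p[3] = 21.5419/42.195 = 0.5105

0.5105


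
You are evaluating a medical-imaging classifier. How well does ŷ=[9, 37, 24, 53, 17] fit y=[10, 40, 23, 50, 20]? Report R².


ȳ = 28.6
SS_res = Σ(y-ŷ)² = 29
SS_tot = Σ(y-ȳ)² = 1039.2
R² = 1 - SS_res/SS_tot = 1 - 0.0279 = 0.9721

0.9721


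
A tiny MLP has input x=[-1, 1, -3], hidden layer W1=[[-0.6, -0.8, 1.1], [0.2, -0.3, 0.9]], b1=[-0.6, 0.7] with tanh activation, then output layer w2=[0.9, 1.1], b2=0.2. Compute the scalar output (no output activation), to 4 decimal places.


z1[0] = (-0.6)·(-1) + (-0.8)·(1) + (1.1)·(-3) - 0.6 = -4.1
z1[1] = (0.2)·(-1) + (-0.3)·(1) + (0.9)·(-3) + 0.7 = -2.5
h = tanh(z1) = [-0.9995, -0.9866]
output = (0.9)·(-0.9995) + (1.1)·(-0.9866) + 0.2 = -1.7848

-1.7848


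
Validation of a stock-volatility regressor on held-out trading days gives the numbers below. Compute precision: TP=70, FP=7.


Precision = TP/(TP+FP)
= 70/(70+7)
= 70/77 = 90.91%

90.91%


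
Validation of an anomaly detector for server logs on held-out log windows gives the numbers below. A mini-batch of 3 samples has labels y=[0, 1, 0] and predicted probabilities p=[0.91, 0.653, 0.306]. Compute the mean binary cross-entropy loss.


L[0] = -ln(1-0.91) = -ln(0.09) = 2.4079
L[1] = -ln(0.653) = 0.4262
L[2] = -ln(1-0.306) = -ln(0.694) = 0.3653
mean = (2.4079 + 0.4262 + 0.3653)/3 = 1.0665

1.0665


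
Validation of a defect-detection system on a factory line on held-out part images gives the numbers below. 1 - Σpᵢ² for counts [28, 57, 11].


Probabilities: [28/96, 57/96, 11/96] ≈ [0.2917, 0.5938, 0.1146]
Σpᵢ² = (784 + 3249 + 121)/96² = 4154/9216
Gini = 1 - Σpᵢ² = 1 - 4154/9216 = 0.5493

0.5493


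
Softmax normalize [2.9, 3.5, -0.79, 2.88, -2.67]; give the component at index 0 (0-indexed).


Exponentials: e^2.9=18.1741, e^3.5=33.1155, e^-0.79=0.4538, e^2.88=17.8143, e^-2.67=0.0693
Sum = 69.627
Softmax = [0.261, 0.4756, 0.0065, 0.2559, 0.001]
p[0] = 18.1741/69.627 = 0.261

0.261


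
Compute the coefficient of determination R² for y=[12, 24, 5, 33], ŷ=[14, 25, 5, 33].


ȳ = 18.5
SS_res = Σ(y-ŷ)² = 5
SS_tot = Σ(y-ȳ)² = 465
R² = 1 - SS_res/SS_tot = 1 - 0.0108 = 0.9892

0.9892


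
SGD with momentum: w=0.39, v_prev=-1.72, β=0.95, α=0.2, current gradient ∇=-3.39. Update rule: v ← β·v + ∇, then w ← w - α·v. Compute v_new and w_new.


v_new = 0.95·-1.72 - 3.39 = -1.634 - 3.39 = -5.024
w_new = 0.39 - 0.2·-5.024 = 0.39 + 1.0048 = 1.3948

v_new=-5.024, w_new=1.3948


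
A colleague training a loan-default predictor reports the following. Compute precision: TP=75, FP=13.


Precision = TP/(TP+FP)
= 75/(75+13)
= 75/88 = 85.23%

85.23%


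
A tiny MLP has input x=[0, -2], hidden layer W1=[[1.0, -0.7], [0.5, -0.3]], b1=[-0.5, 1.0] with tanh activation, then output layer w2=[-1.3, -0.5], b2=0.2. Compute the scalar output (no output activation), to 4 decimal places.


z1[0] = (1.0)·(0) + (-0.7)·(-2) - 0.5 = 0.9
z1[1] = (0.5)·(0) + (-0.3)·(-2) + 1.0 = 1.6
h = tanh(z1) = [0.7163, 0.9217]
output = (-1.3)·(0.7163) + (-0.5)·(0.9217) + 0.2 = -1.192

-1.192


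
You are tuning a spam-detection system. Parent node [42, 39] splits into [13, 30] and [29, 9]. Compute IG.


Parent = [42, 39], H_parent = 0.999
H_left = 0.8841 (n=43), H_right = 0.7897 (n=38)
H_children = (43/81)·0.8841 + (38/81)·0.7897 = 0.8398
IG = 0.999 - 0.8398 = 0.1592

0.1592


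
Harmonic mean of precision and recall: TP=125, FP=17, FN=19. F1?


Precision = 125/142 = 0.8803
Recall = 125/144 = 0.8681
F1 = 2·P·R/(P+R) = 2·TP/(2·TP+FP+FN) = 250/(250+17+19) = 250/286 = 0.8741

0.8741


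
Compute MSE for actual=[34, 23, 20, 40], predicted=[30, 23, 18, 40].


Squared errors: (34-30)²=16, (23-23)²=0, (20-18)²=4, (40-40)²=0
Sum = 20
MSE = 20/4 = 5

5


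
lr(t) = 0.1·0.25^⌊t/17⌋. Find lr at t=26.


n_drops = ⌊26/17⌋ = 1
lr = 0.1·0.25^1 = 0.1·0.25 = 0.025

0.025


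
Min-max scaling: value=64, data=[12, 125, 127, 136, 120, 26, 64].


min=12, max=136
(64-12)/(136-12) = 52/124 = 0.4194

0.4194


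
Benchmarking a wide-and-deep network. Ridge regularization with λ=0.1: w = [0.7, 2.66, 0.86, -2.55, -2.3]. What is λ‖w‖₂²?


‖w‖₂² = (0.7)² + (2.66)² + (0.86)² + (-2.55)² + (-2.3)²
     = 0.49 + 7.0756 + 0.7396 + 6.5025 + 5.29
     = 20.0977
λ·‖w‖₂² = 0.1·20.0977 = 2.00977

2.00977


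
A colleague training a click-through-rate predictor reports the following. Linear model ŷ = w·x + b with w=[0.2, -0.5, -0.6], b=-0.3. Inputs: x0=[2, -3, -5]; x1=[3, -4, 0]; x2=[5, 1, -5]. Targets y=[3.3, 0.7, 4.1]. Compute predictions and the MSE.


ŷ0 = (0.2)·(2) + (-0.5)·(-3) + (-0.6)·(-5) - 0.3 = 4.6
ŷ1 = (0.2)·(3) + (-0.5)·(-4) + (-0.6)·(0) - 0.3 = 2.3
ŷ2 = (0.2)·(5) + (-0.5)·(1) + (-0.6)·(-5) - 0.3 = 3.2
errors² = [1.69, 2.56, 0.81]
MSE = 5.0600/3 = 1.6867

1.6867


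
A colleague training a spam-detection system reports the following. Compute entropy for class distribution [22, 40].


Probabilities: [22/62, 40/62] ≈ [0.3548, 0.6452]
H = -((22/62)·log₂(22/62) + (40/62)·log₂(40/62))
  = 0.9383 bits

0.9383 bits


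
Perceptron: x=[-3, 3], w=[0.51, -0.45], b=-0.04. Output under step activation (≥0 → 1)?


z = (-3)·(0.51) + (3)·(-0.45) - 0.04
  = -2.92
step(z) = 0 (z<0)

0


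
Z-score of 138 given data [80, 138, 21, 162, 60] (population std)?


μ = 92.2, σ = 51.4292
z = (138 - 92.2)/51.4292 = 0.8905

0.8905


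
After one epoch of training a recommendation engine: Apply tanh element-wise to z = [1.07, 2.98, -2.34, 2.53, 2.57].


tanh(1.07) = 0.7895
tanh(2.98) = 0.9949
tanh(-2.34) = -0.9816
tanh(2.53) = 0.9874
tanh(2.57) = 0.9884
result = [0.7895, 0.9949, -0.9816, 0.9874, 0.9884]

[0.7895, 0.9949, -0.9816, 0.9874, 0.9884]


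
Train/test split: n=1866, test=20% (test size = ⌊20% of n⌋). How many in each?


Test = ⌊1866·20/100⌋ = 373
Train = 1866 - 373 = 1493

Train: 1493, Test: 373


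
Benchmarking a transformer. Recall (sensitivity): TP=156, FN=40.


Recall = TP/(TP+FN)
= 156/(156+40)
= 156/196 = 79.59%

79.59%


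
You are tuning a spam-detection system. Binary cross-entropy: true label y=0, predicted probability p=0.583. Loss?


BCE = -[y·ln(p) + (1-y)·ln(1-p)]
= -0 - 1·ln(1-0.583)
= -ln(0.417) = 0.8747

0.8747


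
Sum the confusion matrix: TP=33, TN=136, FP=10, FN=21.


Total = TP + TN + FP + FN
= 33 + 136 + 10 + 21
= 200
(Predicted positive: 43, predicted negative: 157)

200


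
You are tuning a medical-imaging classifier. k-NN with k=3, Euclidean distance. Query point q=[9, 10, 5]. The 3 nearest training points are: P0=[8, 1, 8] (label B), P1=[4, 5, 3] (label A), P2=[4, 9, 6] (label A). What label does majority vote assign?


d(q,P0) = 9.5394  (label B)
d(q,P1) = 7.3485  (label A)
d(q,P2) = 5.1962  (label A)
Votes: A=2, B=1
Majority → A

A


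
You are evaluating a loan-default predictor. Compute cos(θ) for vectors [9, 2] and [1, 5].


A·B = 9·1 + 2·5 = 19
‖A‖ = √85 = 9.2195, ‖B‖ = √26 = 5.099
cos = 19/(√85·√26) = 19/√2210 = 0.4042

0.4042


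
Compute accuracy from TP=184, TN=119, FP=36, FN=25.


Accuracy = (TP+TN)/(TP+TN+FP+FN)
= (184+119)/(364)
= 303/364 = 83.24%

83.24%


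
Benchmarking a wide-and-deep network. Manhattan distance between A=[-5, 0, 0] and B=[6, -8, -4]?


d = |-5-6| + |0+ 8| + |0+ 4|
  = 11 + 8 + 4
  = 23

23


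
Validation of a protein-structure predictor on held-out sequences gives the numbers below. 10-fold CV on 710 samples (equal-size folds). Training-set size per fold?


Fold size = 710/10 = 71
Training per fold = 710 - 71 = 639

639


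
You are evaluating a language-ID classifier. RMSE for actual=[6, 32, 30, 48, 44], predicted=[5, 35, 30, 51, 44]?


MSE = 19/5 = 3.8
RMSE = √(19/5) = 1.9494

1.9494


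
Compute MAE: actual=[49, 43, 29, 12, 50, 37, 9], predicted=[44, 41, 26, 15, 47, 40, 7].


Absolute errors: |49-44|=5, |43-41|=2, |29-26|=3, |12-15|=3, |50-47|=3, |37-40|=3, |9-7|=2
Sum = 21
MAE = 21/7 = 3

3


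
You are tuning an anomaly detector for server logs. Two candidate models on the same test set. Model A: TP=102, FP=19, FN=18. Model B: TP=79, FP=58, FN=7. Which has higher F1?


Model A: P=102/121=0.843, R=102/120=0.85, F1=2PR/(P+R)=2TP/(2TP+FP+FN)=204/241=0.8465
Model B: P=79/137=0.5766, R=79/86=0.9186, F1=2PR/(P+R)=2TP/(2TP+FP+FN)=158/223=0.7085
0.8465 > 0.7085 → Model A

Model A


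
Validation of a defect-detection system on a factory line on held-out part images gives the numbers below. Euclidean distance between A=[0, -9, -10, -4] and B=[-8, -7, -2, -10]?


d = √((0+ 8)² + (-9+ 7)² + (-10+ 2)² + (-4+ 10)²)
  = √(64 + 4 + 64 + 36)
  = √168 = 12.9615

12.9615


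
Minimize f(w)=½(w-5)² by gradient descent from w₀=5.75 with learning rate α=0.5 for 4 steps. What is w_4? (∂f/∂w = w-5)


step 1: grad = 5.75-5 = 0.75; w = 5.75 - 0.5·(0.75) = 5.375
step 2: grad = 5.375-5 = 0.375; w = 5.375 - 0.5·(0.375) = 5.1875
step 3: grad = 5.1875-5 = 0.1875; w = 5.1875 - 0.5·(0.1875) = 5.09375
step 4: grad = 5.09375-5 = 0.09375; w = 5.09375 - 0.5·(0.09375) = 5.046875

5.046875


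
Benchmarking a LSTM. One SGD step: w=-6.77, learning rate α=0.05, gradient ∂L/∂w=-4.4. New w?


w_new = w - α·∇
= -6.77 - 0.05·-4.4
= -6.77 + 0.22
= -6.55

-6.55


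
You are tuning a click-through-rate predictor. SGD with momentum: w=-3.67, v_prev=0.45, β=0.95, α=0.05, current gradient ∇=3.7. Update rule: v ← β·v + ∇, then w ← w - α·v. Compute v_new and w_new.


v_new = 0.95·0.45 + 3.7 = 0.4275 + 3.7 = 4.1275
w_new = -3.67 - 0.05·4.1275 = -3.67 - 0.206375 = -3.876375

v_new=4.1275, w_new=-3.876375


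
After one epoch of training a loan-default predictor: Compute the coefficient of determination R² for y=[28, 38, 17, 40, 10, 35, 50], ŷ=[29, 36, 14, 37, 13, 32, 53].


ȳ = 31.1429
SS_res = Σ(y-ŷ)² = 50
SS_tot = Σ(y-ȳ)² = 1152.86
R² = 1 - SS_res/SS_tot = 1 - 0.0434 = 0.9566

0.9566


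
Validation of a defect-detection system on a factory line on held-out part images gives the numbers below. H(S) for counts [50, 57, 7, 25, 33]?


Probabilities: [50/172, 57/172, 7/172, 25/172, 33/172] ≈ [0.2907, 0.3314, 0.0407, 0.1453, 0.1919]
H = -((50/172)·log₂(50/172) + (57/172)·log₂(57/172) + (7/172)·log₂(7/172) + (25/172)·log₂(25/172) + (33/172)·log₂(33/172))
  = 2.0956 bits

2.0956 bits


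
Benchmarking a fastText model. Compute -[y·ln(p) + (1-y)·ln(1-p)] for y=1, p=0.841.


BCE = -[y·ln(p) + (1-y)·ln(1-p)]
= -1·ln(0.841) - 0
= -ln(0.841) = 0.1732

0.1732


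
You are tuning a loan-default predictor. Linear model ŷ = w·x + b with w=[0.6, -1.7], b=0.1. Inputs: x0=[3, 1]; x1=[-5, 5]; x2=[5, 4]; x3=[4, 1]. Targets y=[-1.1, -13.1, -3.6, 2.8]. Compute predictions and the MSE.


ŷ0 = (0.6)·(3) + (-1.7)·(1) + 0.1 = 0.2
ŷ1 = (0.6)·(-5) + (-1.7)·(5) + 0.1 = -11.4
ŷ2 = (0.6)·(5) + (-1.7)·(4) + 0.1 = -3.7
ŷ3 = (0.6)·(4) + (-1.7)·(1) + 0.1 = 0.8
errors² = [1.69, 2.89, 0.01, 4.0]
MSE = 8.5900/4 = 2.1475

2.1475


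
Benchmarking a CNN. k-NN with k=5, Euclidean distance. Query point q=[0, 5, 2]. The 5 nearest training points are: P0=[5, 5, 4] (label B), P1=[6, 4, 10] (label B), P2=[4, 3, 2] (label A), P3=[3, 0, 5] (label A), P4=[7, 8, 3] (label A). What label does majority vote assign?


d(q,P0) = 5.3852  (label B)
d(q,P1) = 10.0499  (label B)
d(q,P2) = 4.4721  (label A)
d(q,P3) = 6.5574  (label A)
d(q,P4) = 7.6811  (label A)
Votes: A=3, B=2
Majority → A

A


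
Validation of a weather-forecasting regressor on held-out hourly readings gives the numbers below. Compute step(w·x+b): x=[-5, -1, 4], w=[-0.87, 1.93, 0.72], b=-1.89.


z = (-5)·(-0.87) + (-1)·(1.93) + (4)·(0.72) - 1.89
  = 3.41
step(z) = 1 (z≥0)

1


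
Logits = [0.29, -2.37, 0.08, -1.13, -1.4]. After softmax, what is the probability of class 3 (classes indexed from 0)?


Exponentials: e^0.29=1.3364, e^-2.37=0.0935, e^0.08=1.0833, e^-1.13=0.323, e^-1.4=0.2466
Sum = 3.0828
Softmax = [0.4335, 0.0303, 0.3514, 0.1048, 0.08]
p[3] = 0.323/3.0828 = 0.1048

0.1048


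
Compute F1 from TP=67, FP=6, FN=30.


Precision = 67/73 = 0.9178
Recall = 67/97 = 0.6907
F1 = 2·P·R/(P+R) = 2·TP/(2·TP+FP+FN) = 134/(134+6+30) = 134/170 = 0.7882

0.7882


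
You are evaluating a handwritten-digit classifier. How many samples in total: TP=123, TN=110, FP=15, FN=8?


Total = TP + TN + FP + FN
= 123 + 110 + 15 + 8
= 256
(Predicted positive: 138, predicted negative: 118)

256


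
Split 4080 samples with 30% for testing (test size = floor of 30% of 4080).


Test = ⌊4080·30/100⌋ = 1224
Train = 4080 - 1224 = 2856

Train: 2856, Test: 1224


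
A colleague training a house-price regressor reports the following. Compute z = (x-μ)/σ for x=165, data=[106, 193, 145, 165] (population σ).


μ = 152.25, σ = 31.681
z = (165 - 152.25)/31.681 = 0.4024

0.4024


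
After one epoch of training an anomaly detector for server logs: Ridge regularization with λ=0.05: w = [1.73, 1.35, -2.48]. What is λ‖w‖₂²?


‖w‖₂² = (1.73)² + (1.35)² + (-2.48)²
     = 2.9929 + 1.8225 + 6.1504
     = 10.9658
λ·‖w‖₂² = 0.05·10.9658 = 0.54829

0.54829


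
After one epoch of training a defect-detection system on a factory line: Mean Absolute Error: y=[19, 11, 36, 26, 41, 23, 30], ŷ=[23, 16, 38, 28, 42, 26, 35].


Absolute errors: |19-23|=4, |11-16|=5, |36-38|=2, |26-28|=2, |41-42|=1, |23-26|=3, |30-35|=5
Sum = 22
MAE = 22/7 = 22/7

22/7


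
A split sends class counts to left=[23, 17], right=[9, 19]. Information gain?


Parent = [32, 36], H_parent = 0.9975
H_left = 0.9837 (n=40), H_right = 0.9059 (n=28)
H_children = (40/68)·0.9837 + (28/68)·0.9059 = 0.9517
IG = 0.9975 - 0.9517 = 0.0458

0.0458


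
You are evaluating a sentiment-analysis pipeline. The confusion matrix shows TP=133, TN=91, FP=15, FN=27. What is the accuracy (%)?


Accuracy = (TP+TN)/(TP+TN+FP+FN)
= (133+91)/(266)
= 224/266 = 84.21%

84.21%


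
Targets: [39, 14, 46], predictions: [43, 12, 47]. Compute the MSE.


Squared errors: (39-43)²=16, (14-12)²=4, (46-47)²=1
Sum = 21
MSE = 21/3 = 7

7


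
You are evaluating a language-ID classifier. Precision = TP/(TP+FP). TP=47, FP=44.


Precision = TP/(TP+FP)
= 47/(47+44)
= 47/91 = 51.65%

51.65%


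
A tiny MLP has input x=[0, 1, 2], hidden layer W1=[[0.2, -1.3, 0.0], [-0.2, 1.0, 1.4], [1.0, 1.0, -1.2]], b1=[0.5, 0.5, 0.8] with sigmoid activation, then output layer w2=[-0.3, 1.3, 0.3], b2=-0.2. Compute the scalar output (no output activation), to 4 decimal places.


z1[0] = (0.2)·(0) + (-1.3)·(1) + (0.0)·(2) + 0.5 = -0.8
z1[1] = (-0.2)·(0) + (1.0)·(1) + (1.4)·(2) + 0.5 = 4.3
z1[2] = (1.0)·(0) + (1.0)·(1) + (-1.2)·(2) + 0.8 = -0.6
h = sigmoid(z1) = [0.31, 0.9866, 0.3543]
output = (-0.3)·(0.31) + (1.3)·(0.9866) + (0.3)·(0.3543) - 0.2 = 1.0959

1.0959


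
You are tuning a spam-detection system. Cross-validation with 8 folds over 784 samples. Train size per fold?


Fold size = 784/8 = 98
Training per fold = 784 - 98 = 686

686


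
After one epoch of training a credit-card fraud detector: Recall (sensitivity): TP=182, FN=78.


Recall = TP/(TP+FN)
= 182/(182+78)
= 182/260 = 70.0%

70.0%


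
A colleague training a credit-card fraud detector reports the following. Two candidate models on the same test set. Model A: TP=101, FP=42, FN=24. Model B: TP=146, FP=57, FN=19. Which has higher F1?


Model A: P=101/143=0.7063, R=101/125=0.808, F1=2PR/(P+R)=2TP/(2TP+FP+FN)=202/268=0.7537
Model B: P=146/203=0.7192, R=146/165=0.8848, F1=2PR/(P+R)=2TP/(2TP+FP+FN)=292/368=0.7935
0.7537 < 0.7935 → Model B

Model B


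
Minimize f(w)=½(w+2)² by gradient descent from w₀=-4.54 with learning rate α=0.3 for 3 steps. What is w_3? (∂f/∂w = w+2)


step 1: grad = -4.54+2 = -2.54; w = -4.54 - 0.3·(-2.54) = -3.778
step 2: grad = -3.778+2 = -1.778; w = -3.778 - 0.3·(-1.778) = -3.2446
step 3: grad = -3.2446+2 = -1.2446; w = -3.2446 - 0.3·(-1.2446) = -2.87122

-2.87122


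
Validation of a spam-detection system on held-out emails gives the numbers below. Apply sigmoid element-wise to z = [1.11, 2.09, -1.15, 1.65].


σ(1.11) = 1/(1+e^-1.11) = 0.7521
σ(2.09) = 1/(1+e^-2.09) = 0.8899
σ(-1.15) = 1/(1+e^1.15) = 0.2405
σ(1.65) = 1/(1+e^-1.65) = 0.8389
result = [0.7521, 0.8899, 0.2405, 0.8389]

[0.7521, 0.8899, 0.2405, 0.8389]


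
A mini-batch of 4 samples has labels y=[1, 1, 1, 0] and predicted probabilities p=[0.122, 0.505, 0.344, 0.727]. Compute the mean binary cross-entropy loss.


L[0] = -ln(0.122) = 2.1037
L[1] = -ln(0.505) = 0.6832
L[2] = -ln(0.344) = 1.0671
L[3] = -ln(1-0.727) = -ln(0.273) = 1.2983
mean = (2.1037 + 0.6832 + 1.0671 + 1.2983)/4 = 1.2881

1.2881


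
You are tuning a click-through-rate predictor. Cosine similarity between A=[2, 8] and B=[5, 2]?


A·B = 2·5 + 8·2 = 26
‖A‖ = √68 = 8.2462, ‖B‖ = √29 = 5.3852
cos = 26/(√68·√29) = 26/√1972 = 0.5855

0.5855


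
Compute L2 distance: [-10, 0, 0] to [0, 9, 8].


d = √((-10-0)² + (0-9)² + (0-8)²)
  = √(100 + 81 + 64)
  = √245 = 15.6525

15.6525


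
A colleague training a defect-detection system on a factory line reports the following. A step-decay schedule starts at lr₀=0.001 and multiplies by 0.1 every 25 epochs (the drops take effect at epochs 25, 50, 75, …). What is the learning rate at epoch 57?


n_drops = ⌊57/25⌋ = 2
lr = 0.001·0.1^2 = 0.001·0.01 = 0.00001

0.00001


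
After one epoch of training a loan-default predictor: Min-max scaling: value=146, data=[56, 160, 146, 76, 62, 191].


min=56, max=191
(146-56)/(191-56) = 90/135 = 0.6667

0.6667


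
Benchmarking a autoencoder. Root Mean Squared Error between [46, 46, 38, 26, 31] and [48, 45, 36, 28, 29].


MSE = 17/5 = 3.4
RMSE = √(17/5) = 1.8439

1.8439


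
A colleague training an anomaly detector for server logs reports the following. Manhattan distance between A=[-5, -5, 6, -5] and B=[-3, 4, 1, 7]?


d = |-5+ 3| + |-5-4| + |6-1| + |-5-7|
  = 2 + 9 + 5 + 12
  = 28

28


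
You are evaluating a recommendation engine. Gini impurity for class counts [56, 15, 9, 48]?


Probabilities: [56/128, 15/128, 9/128, 48/128] ≈ [0.4375, 0.1172, 0.0703, 0.375]
Σpᵢ² = (3136 + 225 + 81 + 2304)/128² = 5746/16384
Gini = 1 - Σpᵢ² = 1 - 5746/16384 = 0.6493

0.6493


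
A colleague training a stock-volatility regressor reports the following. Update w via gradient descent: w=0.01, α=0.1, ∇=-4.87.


w_new = w - α·∇
= 0.01 - 0.1·-4.87
= 0.01 + 0.487
= 0.497

0.497


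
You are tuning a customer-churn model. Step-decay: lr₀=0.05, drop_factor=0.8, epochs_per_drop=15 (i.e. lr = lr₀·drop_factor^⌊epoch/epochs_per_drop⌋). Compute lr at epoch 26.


n_drops = ⌊26/15⌋ = 1
lr = 0.05·0.8^1 = 0.05·0.8 = 0.04

0.04


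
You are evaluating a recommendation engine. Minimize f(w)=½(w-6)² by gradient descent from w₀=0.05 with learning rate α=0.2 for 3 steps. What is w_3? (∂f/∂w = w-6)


step 1: grad = 0.05-6 = -5.95; w = 0.05 - 0.2·(-5.95) = 1.24
step 2: grad = 1.24-6 = -4.76; w = 1.24 - 0.2·(-4.76) = 2.192
step 3: grad = 2.192-6 = -3.808; w = 2.192 - 0.2·(-3.808) = 2.9536

2.9536


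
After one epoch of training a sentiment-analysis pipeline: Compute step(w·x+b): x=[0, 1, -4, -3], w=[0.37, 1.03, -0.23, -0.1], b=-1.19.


z = (0)·(0.37) + (1)·(1.03) + (-4)·(-0.23) + (-3)·(-0.1) - 1.19
  = 1.06
step(z) = 1 (z≥0)

1


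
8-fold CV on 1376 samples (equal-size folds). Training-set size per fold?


Fold size = 1376/8 = 172
Training per fold = 1376 - 172 = 1204

1204


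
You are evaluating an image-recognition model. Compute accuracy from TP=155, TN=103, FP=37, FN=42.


Accuracy = (TP+TN)/(TP+TN+FP+FN)
= (155+103)/(337)
= 258/337 = 76.56%

76.56%


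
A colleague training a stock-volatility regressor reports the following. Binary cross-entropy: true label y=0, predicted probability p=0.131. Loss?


BCE = -[y·ln(p) + (1-y)·ln(1-p)]
= -0 - 1·ln(1-0.131)
= -ln(0.869) = 0.1404

0.1404


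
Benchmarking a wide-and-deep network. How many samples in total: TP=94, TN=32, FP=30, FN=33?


Total = TP + TN + FP + FN
= 94 + 32 + 30 + 33
= 189
(Predicted positive: 124, predicted negative: 65)

189


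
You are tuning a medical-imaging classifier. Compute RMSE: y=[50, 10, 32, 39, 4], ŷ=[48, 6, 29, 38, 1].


MSE = 39/5 = 7.8
RMSE = √(39/5) = 2.7928

2.7928


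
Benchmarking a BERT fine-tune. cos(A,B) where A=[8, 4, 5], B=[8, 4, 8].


A·B = 8·8 + 4·4 + 5·8 = 120
‖A‖ = √105 = 10.247, ‖B‖ = √144 = 12
cos = 120/(√105·√144) = 120/√15120 = 0.9759

0.9759


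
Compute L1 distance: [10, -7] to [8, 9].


d = |10-8| + |-7-9|
  = 2 + 16
  = 18

18


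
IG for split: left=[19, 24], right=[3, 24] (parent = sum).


Parent = [22, 48], H_parent = 0.8981
H_left = 0.9902 (n=43), H_right = 0.5033 (n=27)
H_children = (43/70)·0.9902 + (27/70)·0.5033 = 0.8024
IG = 0.8981 - 0.8024 = 0.0957

0.0957


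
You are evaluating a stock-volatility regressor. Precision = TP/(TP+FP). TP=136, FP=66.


Precision = TP/(TP+FP)
= 136/(136+66)
= 136/202 = 67.33%

67.33%


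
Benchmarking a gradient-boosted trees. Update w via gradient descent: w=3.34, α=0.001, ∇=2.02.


w_new = w - α·∇
= 3.34 - 0.001·2.02
= 3.34 - 0.00202
= 3.33798

3.33798


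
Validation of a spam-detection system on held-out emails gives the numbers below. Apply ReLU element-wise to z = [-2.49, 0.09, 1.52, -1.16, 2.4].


ReLU(-2.49) = max(0, -2.49) = 0.0
ReLU(0.09) = max(0, 0.09) = 0.09
ReLU(1.52) = max(0, 1.52) = 1.52
ReLU(-1.16) = max(0, -1.16) = 0.0
ReLU(2.4) = max(0, 2.4) = 2.4
result = [0.0, 0.09, 1.52, 0.0, 2.4]

[0.0, 0.09, 1.52, 0.0, 2.4]


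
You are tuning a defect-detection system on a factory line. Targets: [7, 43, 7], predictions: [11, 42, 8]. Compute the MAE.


Absolute errors: |7-11|=4, |43-42|=1, |7-8|=1
Sum = 6
MAE = 6/3 = 2

2


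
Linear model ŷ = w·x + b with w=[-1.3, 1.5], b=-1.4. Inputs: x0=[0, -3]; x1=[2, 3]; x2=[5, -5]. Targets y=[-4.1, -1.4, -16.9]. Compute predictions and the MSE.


ŷ0 = (-1.3)·(0) + (1.5)·(-3) - 1.4 = -5.9
ŷ1 = (-1.3)·(2) + (1.5)·(3) - 1.4 = 0.5
ŷ2 = (-1.3)·(5) + (1.5)·(-5) - 1.4 = -15.4
errors² = [3.24, 3.61, 2.25]
MSE = 9.1000/3 = 3.0333

3.0333


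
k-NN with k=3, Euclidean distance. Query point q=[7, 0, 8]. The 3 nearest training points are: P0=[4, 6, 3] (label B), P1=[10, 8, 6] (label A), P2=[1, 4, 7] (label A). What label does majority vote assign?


d(q,P0) = 8.3666  (label B)
d(q,P1) = 8.775  (label A)
d(q,P2) = 7.2801  (label A)
Votes: A=2, B=1
Majority → A

A


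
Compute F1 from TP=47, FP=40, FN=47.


Precision = 47/87 = 0.5402
Recall = 47/94 = 0.5
F1 = 2·P·R/(P+R) = 2·TP/(2·TP+FP+FN) = 94/(94+40+47) = 94/181 = 0.5193

0.5193


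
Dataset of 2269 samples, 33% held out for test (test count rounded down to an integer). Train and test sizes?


Test = ⌊2269·33/100⌋ = 748
Train = 2269 - 748 = 1521

Train: 1521, Test: 748


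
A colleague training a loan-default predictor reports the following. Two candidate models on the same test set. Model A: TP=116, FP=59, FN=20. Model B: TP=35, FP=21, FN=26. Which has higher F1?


Model A: P=116/175=0.6629, R=116/136=0.8529, F1=2PR/(P+R)=2TP/(2TP+FP+FN)=232/311=0.746
Model B: P=35/56=0.625, R=35/61=0.5738, F1=2PR/(P+R)=2TP/(2TP+FP+FN)=70/117=0.5983
0.746 > 0.5983 → Model A

Model A


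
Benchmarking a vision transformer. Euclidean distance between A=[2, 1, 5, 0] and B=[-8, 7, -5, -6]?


d = √((2+ 8)² + (1-7)² + (5+ 5)² + (0+ 6)²)
  = √(100 + 36 + 100 + 36)
  = √272 = 16.4924

16.4924


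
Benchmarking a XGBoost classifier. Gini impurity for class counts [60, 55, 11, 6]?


Probabilities: [60/132, 55/132, 11/132, 6/132] ≈ [0.4545, 0.4167, 0.0833, 0.0455]
Σpᵢ² = (3600 + 3025 + 121 + 36)/132² = 6782/17424
Gini = 1 - Σpᵢ² = 1 - 6782/17424 = 0.6108

0.6108


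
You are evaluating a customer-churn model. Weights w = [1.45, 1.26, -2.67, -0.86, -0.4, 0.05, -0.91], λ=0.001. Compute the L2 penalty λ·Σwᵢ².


‖w‖₂² = (1.45)² + (1.26)² + (-2.67)² + (-0.86)² + (-0.4)² + (0.05)² + (-0.91)²
     = 2.1025 + 1.5876 + 7.1289 + 0.7396 + 0.16 + 0.0025 + 0.8281
     = 12.5492
λ·‖w‖₂² = 0.001·12.5492 = 0.012549

0.012549


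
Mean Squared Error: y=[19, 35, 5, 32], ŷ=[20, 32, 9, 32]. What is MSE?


Squared errors: (19-20)²=1, (35-32)²=9, (5-9)²=16, (32-32)²=0
Sum = 26
MSE = 26/4 = 13/2

13/2


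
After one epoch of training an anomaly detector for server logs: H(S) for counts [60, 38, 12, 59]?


Probabilities: [60/169, 38/169, 12/169, 59/169] ≈ [0.355, 0.2249, 0.071, 0.3491]
H = -((60/169)·log₂(60/169) + (38/169)·log₂(38/169) + (12/169)·log₂(12/169) + (59/169)·log₂(59/169))
  = 1.8155 bits

1.8155 bits


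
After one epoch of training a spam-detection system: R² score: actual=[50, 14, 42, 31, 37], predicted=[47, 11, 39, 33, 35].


ȳ = 34.8
SS_res = Σ(y-ŷ)² = 35
SS_tot = Σ(y-ȳ)² = 734.8
R² = 1 - SS_res/SS_tot = 1 - 0.0476 = 0.9524

0.9524


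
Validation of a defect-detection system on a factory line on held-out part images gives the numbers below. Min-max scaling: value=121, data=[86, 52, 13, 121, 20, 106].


min=13, max=121
(121-13)/(121-13) = 108/108 = 1.0

1.0


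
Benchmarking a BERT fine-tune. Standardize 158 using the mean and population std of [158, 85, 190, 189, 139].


μ = 152.2, σ = 38.7474
z = (158 - 152.2)/38.7474 = 0.1497

0.1497


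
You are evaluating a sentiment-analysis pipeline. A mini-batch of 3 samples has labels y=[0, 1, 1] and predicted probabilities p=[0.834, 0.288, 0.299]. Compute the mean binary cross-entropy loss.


L[0] = -ln(1-0.834) = -ln(0.166) = 1.7958
L[1] = -ln(0.288) = 1.2448
L[2] = -ln(0.299) = 1.2073
mean = (1.7958 + 1.2448 + 1.2073)/3 = 1.416

1.416


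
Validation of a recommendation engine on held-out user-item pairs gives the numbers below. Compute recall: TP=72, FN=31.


Recall = TP/(TP+FN)
= 72/(72+31)
= 72/103 = 69.9%

69.9%
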